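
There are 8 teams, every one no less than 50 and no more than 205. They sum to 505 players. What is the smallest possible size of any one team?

50

To make one team as small as possible, make the other 7 as large as possible.
The other 7 can take up 7 × 205 = 1435 ≥ 505 − 50, so one team can sit at its floor of 50.
Achievable: one at 50 and the other 7 totalling 455, which fits since 7 × 50 ≤ 455 ≤ 7 × 205.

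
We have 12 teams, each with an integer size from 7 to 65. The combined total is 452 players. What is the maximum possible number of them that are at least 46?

9

With k values at 46 or above and the rest at least 7, the sum is at least 84 + 39k.
Since the sum is 452, we need 39k ≤ 368, i.e. k ≤ 9.
k = 9 is achieved by 9 values at 46 and 3 at 7, total 435; add 17 to one value (staying below 46) to reach 452.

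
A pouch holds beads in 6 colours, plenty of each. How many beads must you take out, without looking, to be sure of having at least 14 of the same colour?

79

In the worst case you draw 13 of each of the 6 colours: 6 × 13 = 78.
One more forces 14 of some colour, so 78 + 1 = 79.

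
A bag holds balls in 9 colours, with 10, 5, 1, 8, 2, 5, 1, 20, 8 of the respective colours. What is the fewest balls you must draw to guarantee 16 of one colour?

In the worst case you take as many as possible of each colour without reaching 16: 10 + 5 + 1 + 8 + 2 + 5 + 1 + 15 + 8 = 55.
The next one must give 16 of some colour, so 55 + 1 = 56.

56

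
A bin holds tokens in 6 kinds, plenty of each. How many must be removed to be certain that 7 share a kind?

37

You could draw 6 of every kind without reaching 7 of any — 36 in all.
One more forces 7 of some kind, so 36 + 1 = 37.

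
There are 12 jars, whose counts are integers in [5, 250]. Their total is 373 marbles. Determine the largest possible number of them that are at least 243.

1

Suppose k of them are at least 243. Those contribute at least 243 each and the other 12 − k at least 5 each.
So the total is at least 243k + 5(12 − k) = 60 + 238k. This must be ≤ 373, giving k ≤ 1.
k = 1 is achieved by 1 value at 243 and 11 at 5, total 298; add 75 to one value (staying below 243) to reach 373.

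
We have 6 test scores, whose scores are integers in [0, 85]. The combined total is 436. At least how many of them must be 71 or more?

Suppose at most 6 − j of them reach 71; then j values are ≤ 70 and the rest ≤ 85.
The total is then ≤ 70·j + 85·(6 − j) = 510 − 15j. For this to be ≥ 436 we need j ≤ 4, so at least 6 − 4 = 2 must reach 71.
Exactly 2 works: 2 values at 85 and 4 at 70 total 450; lower one of the high values by 14 (still ≥ 71) to hit 436.

2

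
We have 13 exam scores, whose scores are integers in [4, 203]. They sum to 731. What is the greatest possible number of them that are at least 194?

3

If k of the values are ≥ 194, the total is ≥ 194k + 4(13 − k).
Setting 194k + 4(13 − k) ≤ 731 gives 190k ≤ 679, so k ≤ 3.
k = 3 is achieved by 3 values at 194 and 10 at 4, total 622; add 109 to one value (staying below 194) to reach 731.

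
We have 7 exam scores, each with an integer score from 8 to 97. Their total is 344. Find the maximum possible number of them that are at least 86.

With k values at 86 or above and the rest at least 8, the sum is at least 56 + 78k.
Since the sum is 344, we need 78k ≤ 288, i.e. k ≤ 3.
k = 3 is achieved by 3 values at 86 and 4 at 8, total 290; add 54 to one value (staying below 86) to reach 344.

3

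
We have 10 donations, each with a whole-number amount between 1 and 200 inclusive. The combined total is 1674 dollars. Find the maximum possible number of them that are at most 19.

1

Suppose k of them are at most 19. Those contribute at most 19 each and the rest at most 200 each.
So the total is at most 19k + 200(10 − k) = 2000 − 181k. This must still be ≥ 1674, so k ≤ 1.
k = 1 is achieved by 1 value at 19 and 9 at 200, total 1819; lower one of the 200's by 145 (still > 19) to reach 1674.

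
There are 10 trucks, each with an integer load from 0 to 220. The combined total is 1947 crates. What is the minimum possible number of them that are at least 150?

Each value short of 150 is at most 149, costing at least 220 − 149 = 71 against the maximum total of 2200.
We can afford to lose at most 2200 − 1947 = 253, so at most ⌊253/71⌋ = 3 fall short, and at least 7 are ≥ 150.
Exactly 7 works: 7 values at 220 and 3 at 149 total 1987; lower one of the high values by 40 (still ≥ 150) to hit 1947.

7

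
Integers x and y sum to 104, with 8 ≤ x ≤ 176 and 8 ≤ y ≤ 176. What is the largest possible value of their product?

With x + y fixed, xy peaks when the two are closest together.
Taking x = 52 and y = 52 (both in [8, 176]) gives xy = 2704.

2704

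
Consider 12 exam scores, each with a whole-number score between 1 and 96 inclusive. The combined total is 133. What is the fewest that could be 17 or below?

5

Let j be the number exceeding 17. Then the total is ≥ 18·j + 1·(12 − j) = 12 + 17j.
So 17j ≤ 121 and j ≤ 7; hence at least 12 − 7 = 5 are ≤ 17.
Exactly 5 works: 5 values at 1 and 7 at 18 total 131; raise one of the low values by 2 (still ≤ 17) to hit 133.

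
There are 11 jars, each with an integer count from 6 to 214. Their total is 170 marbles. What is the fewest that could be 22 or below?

5

If only k of them are at most 22, the other 11 − k are at least 23, so the total is at least (11 − k)·23 + k·6.
This is ≤ 170, so (11 − k)·23 + 6k ≤ 170, which gives k ≥ 5.
Exactly 5 works: 5 values at 6 and 6 at 23 total 168; raise one of the low values by 2 (still ≤ 22) to hit 170.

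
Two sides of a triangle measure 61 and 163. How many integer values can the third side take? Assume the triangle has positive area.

The triangle inequality gives |61 − 163| < c < 61 + 163, i.e. 102 < c < 224.
So c can be any integer from 103 to 223: 121 values.

121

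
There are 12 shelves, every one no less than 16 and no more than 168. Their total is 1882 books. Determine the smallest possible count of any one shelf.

34

To make one shelf as small as possible, make the other 11 as large as possible.
The other 11 contribute at most 11 × 168 = 1848, leaving at least 1882 − 1848 = 34.
Since 34 ≥ 16, this is achievable: one at 34 and 11 at 168.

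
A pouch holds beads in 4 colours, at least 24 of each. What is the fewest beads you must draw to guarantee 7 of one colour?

In the worst case you draw 6 of each of the 4 colours: 4 × 6 = 24.
One more forces 7 of some colour, so 24 + 1 = 25.

25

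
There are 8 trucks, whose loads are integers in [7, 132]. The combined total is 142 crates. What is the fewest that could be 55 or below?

7

Each value above 55 is at least 56, contributing at least 56 − 7 = 49 above the floor 7.
The sum exceeds the floor total 56 by 86, so at most ⌊86/49⌋ = 1 exceed 55, and at least 7 are ≤ 55.
Exactly 7 works: 7 values at 7 and 1 at 56 total 105; raise one of the low values by 37 (still ≤ 55) to hit 142.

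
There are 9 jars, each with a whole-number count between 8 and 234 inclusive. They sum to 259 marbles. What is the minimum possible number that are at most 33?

2

If only k of them are at most 33, the other 9 − k are at least 34, so the total is at least (9 − k)·34 + k·8.
This is ≤ 259, so (9 − k)·34 + 8k ≤ 259, which gives k ≥ 2.
Exactly 2 works: 2 values at 8 and 7 at 34 total 254; raise one of the low values by 5 (still ≤ 33) to hit 259.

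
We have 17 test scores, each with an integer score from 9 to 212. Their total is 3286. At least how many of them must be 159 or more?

Each value short of 159 is at most 158, costing at least 212 − 158 = 54 against the maximum total of 3604.
We can afford to lose at most 3604 − 3286 = 318, so at most ⌊318/54⌋ = 5 fall short, and at least 12 are ≥ 159.
Exactly 12 works: 12 values at 212 and 5 at 158 total 3334; lower one of the high values by 48 (still ≥ 159) to hit 3286.

12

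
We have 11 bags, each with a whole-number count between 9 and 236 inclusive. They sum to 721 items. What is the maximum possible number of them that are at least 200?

3

Suppose k of them are at least 200. Those contribute at least 200 each and the other 11 − k at least 9 each.
So the total is at least 200k + 9(11 − k) = 99 + 191k. This must be ≤ 721, giving k ≤ 3.
k = 3 is achieved by 3 values at 200 and 8 at 9, total 672; add 49 to one value (staying below 200) to reach 721.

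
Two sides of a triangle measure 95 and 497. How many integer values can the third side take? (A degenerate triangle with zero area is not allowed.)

The triangle inequality gives |95 − 497| < c < 95 + 497, i.e. 402 < c < 592.
So c can be any integer from 403 to 591: 189 values.

189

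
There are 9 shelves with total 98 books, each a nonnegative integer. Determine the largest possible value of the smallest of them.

10

The average is 98/9 < 11, so some value is ≤ 10.
Taking 1 copy of 10 and 8 copies of 11 gives exactly 98, so 10 is attained.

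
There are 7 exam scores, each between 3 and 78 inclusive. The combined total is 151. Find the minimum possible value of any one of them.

3

Minimizing one value means maximizing the remaining 6.
The other 6 can take up 6 × 78 = 468 ≥ 151 − 3, so one score can sit at its floor of 3.
Achievable: one at 3 and the other 6 totalling 148, which fits since 6 × 3 ≤ 148 ≤ 6 × 78.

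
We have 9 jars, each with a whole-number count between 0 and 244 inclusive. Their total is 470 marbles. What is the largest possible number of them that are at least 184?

With k values at 184 or above and the rest at least 0, the sum is at least 0 + 184k.
Since the sum is 470, we need 184k ≤ 470, i.e. k ≤ 2.
k = 2 is achieved by 2 values at 184 and 7 at 0, total 368; add 102 to one value (staying below 184) to reach 470.

2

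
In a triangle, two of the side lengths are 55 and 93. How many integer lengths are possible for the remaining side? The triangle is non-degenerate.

109

The triangle inequality gives |55 − 93| < c < 55 + 93, i.e. 38 < c < 148.
So c can be any integer from 39 to 147: 109 values.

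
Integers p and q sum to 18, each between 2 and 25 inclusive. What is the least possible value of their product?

32

For a fixed sum, pq is smallest when p and q are as far apart as possible.
The extreme feasible split is p = 2, q = 16, giving pq = 32.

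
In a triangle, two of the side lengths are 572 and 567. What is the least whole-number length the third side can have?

The third side must exceed |572 − 567| = 5.
The smallest integer above 5 is 6.

6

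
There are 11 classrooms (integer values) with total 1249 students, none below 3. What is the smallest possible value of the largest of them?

The average is 1249/11 > 113, so not all 11 can be 113 or less; the largest is ≥ 114.
Achievable: 6 of them at 114 and 5 at 113 total 1249.

114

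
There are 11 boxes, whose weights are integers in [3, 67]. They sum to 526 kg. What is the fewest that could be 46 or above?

If only k of them are at least 46, the other 11 − k are at most 45, so the total is at most k·67 + (11 − k)·45.
This must reach 526, so k·67 + (11 − k)·45 ≥ 526, giving k ≥ 2.
Exactly 2 works: 2 values at 67 and 9 at 45 total 539; lower one of the high values by 13 (still ≥ 46) to hit 526.

2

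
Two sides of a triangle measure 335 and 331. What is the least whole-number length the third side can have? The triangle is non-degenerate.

5

The third side must exceed |335 − 331| = 4.
The smallest integer above 4 is 5.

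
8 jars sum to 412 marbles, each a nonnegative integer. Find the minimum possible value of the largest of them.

The average is 412/8 > 51, so not all 8 can be 51 or less; the largest is ≥ 52.
Achievable: 4 of them at 52 and 4 at 51 total 412.

52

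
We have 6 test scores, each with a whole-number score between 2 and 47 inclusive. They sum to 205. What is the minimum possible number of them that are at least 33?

1

Suppose at most 6 − j of them reach 33; then j values are ≤ 32 and the rest ≤ 47.
The total is then ≤ 32·j + 47·(6 − j) = 282 − 15j. For this to be ≥ 205 we need j ≤ 5, so at least 6 − 5 = 1 must reach 33.
Exactly 1 works: 1 value at 47 and 5 at 32 total 207; lower one of the high values by 2 (still ≥ 33) to hit 205.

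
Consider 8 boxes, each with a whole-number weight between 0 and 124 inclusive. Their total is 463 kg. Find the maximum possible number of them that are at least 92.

5

If k of the values are ≥ 92, the total is ≥ 92k + 0(8 − k).
Setting 92k + 0(8 − k) ≤ 463 gives 92k ≤ 463, so k ≤ 5.
k = 5 is achieved by 5 values at 92 and 3 at 0, total 460; add 3 to one value (staying below 92) to reach 463.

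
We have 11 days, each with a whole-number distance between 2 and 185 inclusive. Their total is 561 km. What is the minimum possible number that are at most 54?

1

If only k of them are at most 54, the other 11 − k are at least 55, so the total is at least (11 − k)·55 + k·2.
This is ≤ 561, so (11 − k)·55 + 2k ≤ 561, which gives k ≥ 1.
Exactly 1 works: 1 value at 2 and 10 at 55 total 552; raise one of the low values by 9 (still ≤ 54) to hit 561.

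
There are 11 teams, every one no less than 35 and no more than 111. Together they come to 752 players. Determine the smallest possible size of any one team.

35

To make one team as small as possible, make the other 10 as large as possible.
The other 10 can take up 10 × 111 = 1110 ≥ 752 − 35, so one team can sit at its floor of 35.
Achievable: one at 35 and the other 10 totalling 717, which fits since 10 × 35 ≤ 717 ≤ 10 × 111.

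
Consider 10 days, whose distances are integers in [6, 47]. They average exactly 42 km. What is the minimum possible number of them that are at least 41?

3

The total is 10 × 42 = 420.
Each value short of 41 is at most 40, costing at least 47 − 40 = 7 against the maximum total of 470.
We can afford to lose at most 470 − 420 = 50, so at most ⌊50/7⌋ = 7 fall short, and at least 3 are ≥ 41.
Exactly 3 works: 3 values at 47 and 7 at 40 total 421; lower one of the high values by 1 (still ≥ 41) to hit 420.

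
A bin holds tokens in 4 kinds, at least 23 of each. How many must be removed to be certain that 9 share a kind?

33

You could draw 8 of every kind without reaching 9 of any — 32 in all.
One more forces 9 of some kind, so 32 + 1 = 33.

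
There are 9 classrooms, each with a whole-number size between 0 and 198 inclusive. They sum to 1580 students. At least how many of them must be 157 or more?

If only k of them are at least 157, the other 9 − k are at most 156, so the total is at most k·198 + (9 − k)·156.
This must reach 1580, so k·198 + (9 − k)·156 ≥ 1580, giving k ≥ 5.
Exactly 5 works: 5 values at 198 and 4 at 156 total 1614; lower one of the high values by 34 (still ≥ 157) to hit 1580.

5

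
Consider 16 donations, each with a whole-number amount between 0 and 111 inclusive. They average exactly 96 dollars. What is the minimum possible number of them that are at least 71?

The total is 16 × 96 = 1536.
Each value short of 71 is at most 70, costing at least 111 − 70 = 41 against the maximum total of 1776.
We can afford to lose at most 1776 − 1536 = 240, so at most ⌊240/41⌋ = 5 fall short, and at least 11 are ≥ 71.
Exactly 11 works: 11 values at 111 and 5 at 70 total 1571; lower one of the high values by 35 (still ≥ 71) to hit 1536.

11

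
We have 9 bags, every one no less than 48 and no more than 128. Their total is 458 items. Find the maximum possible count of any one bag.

74

To make one bag as large as possible, make the other 8 as small as possible.
The other 8 contribute at least 8 × 48 = 384, leaving at most 458 − 384 = 74.
Since 74 ≤ 128, this is achievable: one at 74 and 8 at 48.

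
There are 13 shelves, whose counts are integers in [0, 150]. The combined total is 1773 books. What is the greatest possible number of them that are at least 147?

12

If k of the values are ≥ 147, the total is ≥ 147k + 0(13 − k).
Setting 147k + 0(13 − k) ≤ 1773 gives 147k ≤ 1773, so k ≤ 12.
k = 12 is achieved by 12 values at 147 and 1 at 0, total 1764; add 9 to one value (staying below 147) to reach 1773.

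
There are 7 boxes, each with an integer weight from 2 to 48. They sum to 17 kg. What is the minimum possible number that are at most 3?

6

Let j be the number exceeding 3. Then the total is ≥ 4·j + 2·(7 − j) = 14 + 2j.
So 2j ≤ 3 and j ≤ 1; hence at least 7 − 1 = 6 are ≤ 3.
Exactly 6 works: 6 values at 2 and 1 at 4 total 16; raise one of the low values by 1 (still ≤ 3) to hit 17.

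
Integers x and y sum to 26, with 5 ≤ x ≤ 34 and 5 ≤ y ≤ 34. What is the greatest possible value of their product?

169

xy = x(26 − x) is maximized when x is as near 26/2 as the bounds allow.
Taking x = 13 and y = 13 (both in [5, 34]) gives xy = 169.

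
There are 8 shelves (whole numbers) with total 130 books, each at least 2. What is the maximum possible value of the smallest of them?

The average is 130/8 < 17, so some value is ≤ 16.
Equality holds with 6 values of 16 and 2 values of 17.

16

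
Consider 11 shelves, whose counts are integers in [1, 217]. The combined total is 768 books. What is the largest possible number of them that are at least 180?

4

If k of the values are ≥ 180, the total is ≥ 180k + 1(11 − k).
Setting 180k + 1(11 − k) ≤ 768 gives 179k ≤ 757, so k ≤ 4.
k = 4 is achieved by 4 values at 180 and 7 at 1, total 727; add 41 to one value (staying below 180) to reach 768.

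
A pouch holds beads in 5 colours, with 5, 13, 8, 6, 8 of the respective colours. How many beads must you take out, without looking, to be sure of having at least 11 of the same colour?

38

In the worst case you take as many as possible of each colour without reaching 11: 5 + 10 + 8 + 6 + 8 = 37.
The next one must give 11 of some colour, so 37 + 1 = 38.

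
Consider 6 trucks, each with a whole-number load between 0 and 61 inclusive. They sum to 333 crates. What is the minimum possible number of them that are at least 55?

2

Each value short of 55 is at most 54, costing at least 61 − 54 = 7 against the maximum total of 366.
We can afford to lose at most 366 − 333 = 33, so at most ⌊33/7⌋ = 4 fall short, and at least 2 are ≥ 55.
Exactly 2 works: 2 values at 61 and 4 at 54 total 338; lower one of the high values by 5 (still ≥ 55) to hit 333.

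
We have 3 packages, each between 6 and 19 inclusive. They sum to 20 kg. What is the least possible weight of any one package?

Minimizing one value means maximizing the remaining 2.
The other 2 can take up 2 × 19 = 38 ≥ 20 − 6, so one package can sit at its floor of 6.
Achievable: one at 6 and the other 2 totalling 14, which fits since 2 × 6 ≤ 14 ≤ 2 × 19.

6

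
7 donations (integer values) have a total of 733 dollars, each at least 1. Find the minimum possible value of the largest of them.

105

Some value must be at least ⌈733/7⌉ = 105, since 7 × 104 = 728 < 733.
Taking 2 copies of 104 and 5 copies of 105 gives exactly 733, so 105 is attained.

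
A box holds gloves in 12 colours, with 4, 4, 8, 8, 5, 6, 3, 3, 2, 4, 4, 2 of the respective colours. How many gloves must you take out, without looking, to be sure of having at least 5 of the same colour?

43

In the worst case you take as many as possible of each colour without reaching 5: 4 + 4 + 4 + 4 + 4 + 4 + 3 + 3 + 2 + 4 + 4 + 2 = 42.
The next one must give 5 of some colour, so 42 + 1 = 43.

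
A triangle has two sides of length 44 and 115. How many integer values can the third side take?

The triangle inequality gives |44 − 115| < c < 44 + 115, i.e. 71 < c < 159.
So c can be any integer from 72 to 158: 87 values.

87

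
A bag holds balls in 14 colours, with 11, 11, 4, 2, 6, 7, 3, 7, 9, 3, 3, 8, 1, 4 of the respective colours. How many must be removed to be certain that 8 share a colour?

69

In the worst case you take as many as possible of each colour without reaching 8: 7 + 7 + 4 + 2 + 6 + 7 + 3 + 7 + 7 + 3 + 3 + 7 + 1 + 4 = 68.
The next one must give 8 of some colour, so 68 + 1 = 69.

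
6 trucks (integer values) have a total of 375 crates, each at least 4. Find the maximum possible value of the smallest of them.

If every one of the 6 were at least 63, the total would be at least 6 × 63 = 378 > 375.
Achievable: 3 of them at 62 and 3 at 63 total 375.

62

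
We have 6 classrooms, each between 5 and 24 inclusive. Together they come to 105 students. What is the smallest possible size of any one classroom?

Minimizing one value means maximizing the remaining 5.
The other 5 can take up 5 × 24 = 120 ≥ 105 − 5, so one classroom can sit at its floor of 5.
Achievable: one at 5 and the other 5 totalling 100, which fits since 5 × 5 ≤ 100 ≤ 5 × 24.

5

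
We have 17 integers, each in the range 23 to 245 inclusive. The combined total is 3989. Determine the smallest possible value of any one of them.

69

To make one integer as small as possible, make the other 16 as large as possible.
The other 16 contribute at most 16 × 245 = 3920, leaving at least 3989 − 3920 = 69.
Since 69 ≥ 23, this is achievable: one at 69 and 16 at 245.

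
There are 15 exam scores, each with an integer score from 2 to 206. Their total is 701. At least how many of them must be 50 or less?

2

Let j be the number exceeding 50. Then the total is ≥ 51·j + 2·(15 − j) = 30 + 49j.
So 49j ≤ 671 and j ≤ 13; hence at least 15 − 13 = 2 are ≤ 50.
Exactly 2 works: 2 values at 2 and 13 at 51 total 667; raise one of the low values by 34 (still ≤ 50) to hit 701.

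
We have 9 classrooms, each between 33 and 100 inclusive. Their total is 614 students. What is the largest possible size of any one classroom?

100

Maximizing one value means minimizing the remaining 8.
The other 8 contribute at least 8 × 33 = 264, leaving at most 614 − 264 = 350.
But each classroom is capped at 100, so the maximum is 100.
Achievable: one at 100 and the other 8 totalling 514, which fits since 8 × 33 ≤ 514 ≤ 8 × 100.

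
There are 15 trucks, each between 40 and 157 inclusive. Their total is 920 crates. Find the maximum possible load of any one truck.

157

Maximizing one value means minimizing the remaining 14.
The other 14 contribute at least 14 × 40 = 560, leaving at most 920 − 560 = 360.
But each truck is capped at 157, so the maximum is 157.
Achievable: one at 157 and the other 14 totalling 763, which fits since 14 × 40 ≤ 763 ≤ 14 × 157.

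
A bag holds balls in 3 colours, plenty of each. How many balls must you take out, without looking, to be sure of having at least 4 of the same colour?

10

You could draw 3 of every colour without reaching 4 of any — 9 in all.
One more forces 4 of some colour, so 9 + 1 = 10.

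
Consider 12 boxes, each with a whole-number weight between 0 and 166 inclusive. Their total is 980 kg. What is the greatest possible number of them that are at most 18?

6

Each value at 18 or below falls at least 166 − 18 = 148 short of the ceiling 166.
The ceiling total is 12 × 166 = 1992, and we need 980, so at most ⌊(1992 − 980)/148⌋ = 6 can be that low.
k = 6 is achieved by 6 values at 18 and 6 at 166, total 1104; lower one of the 166's by 124 (still > 18) to reach 980.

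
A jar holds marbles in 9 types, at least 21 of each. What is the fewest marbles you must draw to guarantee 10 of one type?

In the worst case you draw 9 of each of the 9 types: 9 × 9 = 81.
One more forces 10 of some type, so 81 + 1 = 82.

82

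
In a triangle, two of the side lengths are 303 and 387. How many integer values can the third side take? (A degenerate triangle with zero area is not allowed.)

The triangle inequality gives |303 − 387| < c < 303 + 387, i.e. 84 < c < 690.
So c can be any integer from 85 to 689: 605 values.

605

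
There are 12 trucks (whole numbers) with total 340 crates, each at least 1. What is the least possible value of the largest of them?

29

The average is 340/12 > 28, so not all 12 can be 28 or less; the largest is ≥ 29.
Equality holds with 4 values of 29 and 8 values of 28.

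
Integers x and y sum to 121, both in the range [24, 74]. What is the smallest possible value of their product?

3478

Since x + y is fixed, pushing one of them to its bound minimizes the product.
At the endpoint x = 47, y = 121 − 47 = 74, so xy = 47 × 74 = 3478.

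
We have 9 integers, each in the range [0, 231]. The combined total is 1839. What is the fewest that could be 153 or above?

6

Each value short of 153 is at most 152, costing at least 231 − 152 = 79 against the maximum total of 2079.
We can afford to lose at most 2079 − 1839 = 240, so at most ⌊240/79⌋ = 3 fall short, and at least 6 are ≥ 153.
Exactly 6 works: 6 values at 231 and 3 at 152 total 1842; lower one of the high values by 3 (still ≥ 153) to hit 1839.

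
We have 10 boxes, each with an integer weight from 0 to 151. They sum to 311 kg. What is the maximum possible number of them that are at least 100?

3

Suppose k of them are at least 100. Those contribute at least 100 each and the other 10 − k at least 0 each.
So the total is at least 100k + 0(10 − k) = 0 + 100k. This must be ≤ 311, giving k ≤ 3.
k = 3 is achieved by 3 values at 100 and 7 at 0, total 300; add 11 to one value (staying below 100) to reach 311.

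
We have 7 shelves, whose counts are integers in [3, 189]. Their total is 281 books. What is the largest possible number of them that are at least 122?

2

With k values at 122 or above and the rest at least 3, the sum is at least 21 + 119k.
Since the sum is 281, we need 119k ≤ 260, i.e. k ≤ 2.
k = 2 is achieved by 2 values at 122 and 5 at 3, total 259; add 22 to one value (staying below 122) to reach 281.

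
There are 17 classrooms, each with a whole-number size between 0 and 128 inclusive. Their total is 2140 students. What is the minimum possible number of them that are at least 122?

Each value short of 122 is at most 121, costing at least 128 − 121 = 7 against the maximum total of 2176.
We can afford to lose at most 2176 − 2140 = 36, so at most ⌊36/7⌋ = 5 fall short, and at least 12 are ≥ 122.
Exactly 12 works: 12 values at 128 and 5 at 121 total 2141; lower one of the high values by 1 (still ≥ 122) to hit 2140.

12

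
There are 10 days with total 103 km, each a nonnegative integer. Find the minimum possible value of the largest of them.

11

The 10 values sum to 103, so their maximum is at least ⌈103/10⌉ = 11.
Taking 7 copies of 10 and 3 copies of 11 gives exactly 103, so 11 is attained.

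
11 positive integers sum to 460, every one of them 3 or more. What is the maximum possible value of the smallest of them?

The 11 values sum to 460, so their minimum is at most ⌊460/11⌋ = 41.
Taking 2 copies of 41 and 9 copies of 42 gives exactly 460, so 41 is attained.

41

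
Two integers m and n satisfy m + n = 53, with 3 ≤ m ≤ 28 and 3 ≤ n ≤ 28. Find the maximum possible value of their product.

702

mn = m(53 − m) is maximized when m is as near 53/2 as the bounds allow.
Taking m = 26 and n = 27 (both in [3, 28]) gives mn = 702.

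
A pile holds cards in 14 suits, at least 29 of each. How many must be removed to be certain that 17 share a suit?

225

You could draw 16 of every suit without reaching 17 of any — 224 in all.
One more forces 17 of some suit, so 224 + 1 = 225.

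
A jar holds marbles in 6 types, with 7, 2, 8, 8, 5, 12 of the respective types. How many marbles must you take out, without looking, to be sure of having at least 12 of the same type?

42

In the worst case you take as many as possible of each type without reaching 12: 7 + 2 + 8 + 8 + 5 + 11 = 41.
The next one must give 12 of some type, so 41 + 1 = 42.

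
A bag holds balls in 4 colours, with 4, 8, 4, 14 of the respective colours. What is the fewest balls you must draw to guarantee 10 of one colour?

In the worst case you take as many as possible of each colour without reaching 10: 4 + 8 + 4 + 9 = 25.
The next one must give 10 of some colour, so 25 + 1 = 26.

26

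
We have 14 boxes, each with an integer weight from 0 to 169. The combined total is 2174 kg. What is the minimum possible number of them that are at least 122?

Each value short of 122 is at most 121, costing at least 169 − 121 = 48 against the maximum total of 2366.
We can afford to lose at most 2366 − 2174 = 192, so at most ⌊192/48⌋ = 4 fall short, and at least 10 are ≥ 122.
Exactly 10 works: 10 values at 169 and 4 at 121 total 2174.

10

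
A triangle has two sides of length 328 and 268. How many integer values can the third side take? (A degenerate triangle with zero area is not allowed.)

The triangle inequality gives |328 − 268| < c < 328 + 268, i.e. 60 < c < 596.
So c can be any integer from 61 to 595: 535 values.

535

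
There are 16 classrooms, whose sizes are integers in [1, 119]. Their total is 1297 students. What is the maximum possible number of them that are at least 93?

Suppose k of them are at least 93. Those contribute at least 93 each and the other 16 − k at least 1 each.
So the total is at least 93k + 1(16 − k) = 16 + 92k. This must be ≤ 1297, giving k ≤ 13.
k = 13 is achieved by 13 values at 93 and 3 at 1, total 1212; add 85 to one value (staying below 93) to reach 1297.

13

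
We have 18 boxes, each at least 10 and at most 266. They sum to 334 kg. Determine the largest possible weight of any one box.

Maximizing one value means minimizing the remaining 17.
The other 17 contribute at least 17 × 10 = 170, leaving at most 334 − 170 = 164.
Since 164 ≤ 266, this is achievable: one at 164 and 17 at 10.

164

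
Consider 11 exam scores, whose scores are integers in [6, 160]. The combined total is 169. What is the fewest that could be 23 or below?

Let j be the number exceeding 23. Then the total is ≥ 24·j + 6·(11 − j) = 66 + 18j.
So 18j ≤ 103 and j ≤ 5; hence at least 11 − 5 = 6 are ≤ 23.
Exactly 6 works: 6 values at 6 and 5 at 24 total 156; raise one of the low values by 13 (still ≤ 23) to hit 169.

6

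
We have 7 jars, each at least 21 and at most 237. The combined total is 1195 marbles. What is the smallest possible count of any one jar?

Minimizing one value means maximizing the remaining 6.
The other 6 can take up 6 × 237 = 1422 ≥ 1195 − 21, so one jar can sit at its floor of 21.
Achievable: one at 21 and the other 6 totalling 1174, which fits since 6 × 21 ≤ 1174 ≤ 6 × 237.

21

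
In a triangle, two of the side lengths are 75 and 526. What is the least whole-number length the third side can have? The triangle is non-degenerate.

452

The third side must exceed |75 − 526| = 451.
The smallest integer above 451 is 452.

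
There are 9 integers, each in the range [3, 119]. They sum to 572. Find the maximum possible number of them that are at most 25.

Suppose k of them are at most 25. Those contribute at most 25 each and the rest at most 119 each.
So the total is at most 25k + 119(9 − k) = 1071 − 94k. This must still be ≥ 572, so k ≤ 5.
k = 5 is achieved by 5 values at 25 and 4 at 119, total 601; lower one of the 119's by 29 (still > 25) to reach 572.

5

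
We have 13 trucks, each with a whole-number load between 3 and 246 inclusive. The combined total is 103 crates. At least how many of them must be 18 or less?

9

Let j be the number exceeding 18. Then the total is ≥ 19·j + 3·(13 − j) = 39 + 16j.
So 16j ≤ 64 and j ≤ 4; hence at least 13 − 4 = 9 are ≤ 18.
Exactly 9 works: 9 values at 3 and 4 at 19 total 103.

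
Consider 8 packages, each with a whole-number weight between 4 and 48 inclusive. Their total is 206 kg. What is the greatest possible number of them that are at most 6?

Suppose k of them are at most 6. Those contribute at most 6 each and the rest at most 48 each.
So the total is at most 6k + 48(8 − k) = 384 − 42k. This must still be ≥ 206, so k ≤ 4.
k = 4 is achieved by 4 values at 6 and 4 at 48, total 216; lower one of the 48's by 10 (still > 6) to reach 206.

4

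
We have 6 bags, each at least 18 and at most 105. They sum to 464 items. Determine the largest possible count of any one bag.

105

To make one bag as large as possible, make the other 5 as small as possible.
The other 5 contribute at least 5 × 18 = 90, leaving at most 464 − 90 = 374.
But each bag is capped at 105, so the maximum is 105.
Achievable: one at 105 and the other 5 totalling 359, which fits since 5 × 18 ≤ 359 ≤ 5 × 105.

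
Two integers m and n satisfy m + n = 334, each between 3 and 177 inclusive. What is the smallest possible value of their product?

27789

For a fixed sum, mn is smallest when m and n are as far apart as possible.
The extreme feasible split is m = 157, n = 177, giving mn = 27789.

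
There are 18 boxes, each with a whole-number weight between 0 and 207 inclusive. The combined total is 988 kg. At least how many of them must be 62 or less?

If only k of them are at most 62, the other 18 − k are at least 63, so the total is at least (18 − k)·63 + k·0.
This is ≤ 988, so (18 − k)·63 + 0k ≤ 988, which gives k ≥ 3.
Exactly 3 works: 3 values at 0 and 15 at 63 total 945; raise one of the low values by 43 (still ≤ 62) to hit 988.

3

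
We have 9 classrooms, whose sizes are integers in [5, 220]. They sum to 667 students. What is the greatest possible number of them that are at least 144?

4

If k of the values are ≥ 144, the total is ≥ 144k + 5(9 − k).
Setting 144k + 5(9 − k) ≤ 667 gives 139k ≤ 622, so k ≤ 4.
k = 4 is achieved by 4 values at 144 and 5 at 5, total 601; add 66 to one value (staying below 144) to reach 667.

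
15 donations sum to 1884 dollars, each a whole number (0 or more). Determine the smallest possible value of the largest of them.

The 15 values sum to 1884, so their maximum is at least ⌈1884/15⌉ = 126.
Achievable: 9 of them at 126 and 6 at 125 total 1884.

126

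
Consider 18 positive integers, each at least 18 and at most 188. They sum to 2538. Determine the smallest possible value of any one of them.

18

Minimizing one value means maximizing the remaining 17.
The other 17 can take up 17 × 188 = 3196 ≥ 2538 − 18, so one integer can sit at its floor of 18.
Achievable: one at 18 and the other 17 totalling 2520, which fits since 17 × 18 ≤ 2520 ≤ 17 × 188.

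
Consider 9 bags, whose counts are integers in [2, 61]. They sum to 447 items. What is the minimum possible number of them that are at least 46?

If only k of them are at least 46, the other 9 − k are at most 45, so the total is at most k·61 + (9 − k)·45.
This must reach 447, so k·61 + (9 − k)·45 ≥ 447, giving k ≥ 3.
Exactly 3 works: 3 values at 61 and 6 at 45 total 453; lower one of the high values by 6 (still ≥ 46) to hit 447.

3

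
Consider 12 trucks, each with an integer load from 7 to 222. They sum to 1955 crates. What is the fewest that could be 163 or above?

1

Each value short of 163 is at most 162, costing at least 222 − 162 = 60 against the maximum total of 2664.
We can afford to lose at most 2664 − 1955 = 709, so at most ⌊709/60⌋ = 11 fall short, and at least 1 are ≥ 163.
Exactly 1 works: 1 value at 222 and 11 at 162 total 2004; lower one of the high values by 49 (still ≥ 163) to hit 1955.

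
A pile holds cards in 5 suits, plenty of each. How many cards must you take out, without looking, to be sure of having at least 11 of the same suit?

51

In the worst case you draw 10 of each of the 5 suits: 5 × 10 = 50.
One more forces 11 of some suit, so 50 + 1 = 51.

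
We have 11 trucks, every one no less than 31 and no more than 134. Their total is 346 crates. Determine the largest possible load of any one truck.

36

Maximizing one value means minimizing the remaining 10.
The other 10 contribute at least 10 × 31 = 310, leaving at most 346 − 310 = 36.
Since 36 ≤ 134, this is achievable: one at 36 and 10 at 31.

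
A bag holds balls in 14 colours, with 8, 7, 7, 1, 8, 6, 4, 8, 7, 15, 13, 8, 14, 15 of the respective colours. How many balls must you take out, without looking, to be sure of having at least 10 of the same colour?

In the worst case you take as many as possible of each colour without reaching 10: 8 + 7 + 7 + 1 + 8 + 6 + 4 + 8 + 7 + 9 + 9 + 8 + 9 + 9 = 100.
The next one must give 10 of some colour, so 100 + 1 = 101.

101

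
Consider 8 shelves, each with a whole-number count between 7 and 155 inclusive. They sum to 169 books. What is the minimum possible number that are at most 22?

1

Each value above 22 is at least 23, contributing at least 23 − 7 = 16 above the floor 7.
The sum exceeds the floor total 56 by 113, so at most ⌊113/16⌋ = 7 exceed 22, and at least 1 are ≤ 22.
Exactly 1 works: 1 value at 7 and 7 at 23 total 168; raise one of the low values by 1 (still ≤ 22) to hit 169.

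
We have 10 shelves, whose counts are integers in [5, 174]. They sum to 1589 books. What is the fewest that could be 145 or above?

If only k of them are at least 145, the other 10 − k are at most 144, so the total is at most k·174 + (10 − k)·144.
This must reach 1589, so k·174 + (10 − k)·144 ≥ 1589, giving k ≥ 5.
Exactly 5 works: 5 values at 174 and 5 at 144 total 1590; lower one of the high values by 1 (still ≥ 145) to hit 1589.

5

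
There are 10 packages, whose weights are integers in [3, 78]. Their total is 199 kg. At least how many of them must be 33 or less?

5

Let j be the number exceeding 33. Then the total is ≥ 34·j + 3·(10 − j) = 30 + 31j.
So 31j ≤ 169 and j ≤ 5; hence at least 10 − 5 = 5 are ≤ 33.
Exactly 5 works: 5 values at 3 and 5 at 34 total 185; raise one of the low values by 14 (still ≤ 33) to hit 199.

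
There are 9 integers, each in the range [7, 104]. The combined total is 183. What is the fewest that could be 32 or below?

5

Each value above 32 is at least 33, contributing at least 33 − 7 = 26 above the floor 7.
The sum exceeds the floor total 63 by 120, so at most ⌊120/26⌋ = 4 exceed 32, and at least 5 are ≤ 32.
Exactly 5 works: 5 values at 7 and 4 at 33 total 167; raise one of the low values by 16 (still ≤ 32) to hit 183.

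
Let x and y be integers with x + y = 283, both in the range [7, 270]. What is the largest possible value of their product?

For a fixed sum, the product xy is largest when x and y are as close as possible.
Taking x = 141 and y = 142 (both in [7, 270]) gives xy = 20022.

20022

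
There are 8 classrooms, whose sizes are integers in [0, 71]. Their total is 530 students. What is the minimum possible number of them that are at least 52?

7

Each value short of 52 is at most 51, costing at least 71 − 51 = 20 against the maximum total of 568.
We can afford to lose at most 568 − 530 = 38, so at most ⌊38/20⌋ = 1 fall short, and at least 7 are ≥ 52.
Exactly 7 works: 7 values at 71 and 1 at 51 total 548; lower one of the high values by 18 (still ≥ 52) to hit 530.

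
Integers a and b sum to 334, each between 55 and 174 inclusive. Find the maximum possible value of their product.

27889

For a fixed sum, the product ab is largest when a and b are as close as possible.
Taking a = 167 and b = 167 (both in [55, 174]) gives ab = 27889.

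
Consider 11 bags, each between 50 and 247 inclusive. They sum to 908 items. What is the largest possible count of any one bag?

To make one bag as large as possible, make the other 10 as small as possible.
The other 10 contribute at least 10 × 50 = 500, leaving at most 908 − 500 = 408.
But each bag is capped at 247, so the maximum is 247.
Achievable: one at 247 and the other 10 totalling 661, which fits since 10 × 50 ≤ 661 ≤ 10 × 247.

247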